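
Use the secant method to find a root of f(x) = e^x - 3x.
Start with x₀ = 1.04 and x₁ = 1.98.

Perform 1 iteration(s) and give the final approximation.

f(x) = e^x - 3x
x₀ = 1.04, x₁ = 1.98

Secant formula: x_{n+1} = x_n - f(x_n)(x_n - x_{n-1})/(f(x_n) - f(x_{n-1}))

Iteration 1:
  f(1.040000) = -0.290783
  f(1.980000) = 1.302743
  x_2 = 1.980000 - 1.302743×(1.980000 - 1.040000)/(1.302743 - (-0.290783))
       = 1.211529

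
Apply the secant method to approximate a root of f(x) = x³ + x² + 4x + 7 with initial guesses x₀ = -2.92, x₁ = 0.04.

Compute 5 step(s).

f(x) = x³ + x² + 4x + 7
x₀ = -2.92, x₁ = 0.04

Secant formula: x_{n+1} = x_n - f(x_n)(x_n - x_{n-1})/(f(x_n) - f(x_{n-1}))

Iteration 1:
  f(-2.920000) = -21.050688
  f(0.040000) = 7.161664
  x_2 = 0.040000 - 7.161664×(0.040000 - (-2.920000))/(7.161664 - (-21.050688))
       = -0.711392
Iteration 2:
  f(0.040000) = 7.161664
  f(-0.711392) = 4.300492
  x_3 = -0.711392 - 4.300492×(-0.711392 - 0.040000)/(4.300492 - 7.161664)
       = -1.840773
Iteration 3:
  f(-0.711392) = 4.300492
  f(-1.840773) = -3.212002
  x_4 = -1.840773 - (-3.212002)×(-1.840773 - (-0.711392))/(-3.212002 - 4.300492)
       = -1.357901
Iteration 4:
  f(-1.840773) = -3.212002
  f(-1.357901) = 0.908467
  x_5 = -1.357901 - 0.908467×(-1.357901 - (-1.840773))/(0.908467 - (-3.212002))
       = -1.464363
Iteration 5:
  f(-1.357901) = 0.908467
  f(-1.464363) = 0.146790
  x_6 = -1.464363 - 0.146790×(-1.464363 - (-1.357901))/(0.146790 - 0.908467)
       = -1.484880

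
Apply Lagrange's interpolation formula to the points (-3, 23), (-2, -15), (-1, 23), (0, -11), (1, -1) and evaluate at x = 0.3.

Lagrange interpolation formula:
P(x) = Σ yᵢ × Lᵢ(x)
where Lᵢ(x) = Π_{j≠i} (x - xⱼ)/(xᵢ - xⱼ)

L_0(0.3) = (0.3 - (-2))/(-3 - (-2)) × (0.3 - (-1))/(-3 - (-1)) × (0.3 - 0)/(-3 - 0) × (0.3 - 1)/(-3 - 1) = -0.026162
L_1(0.3) = (0.3 - (-3))/(-2 - (-3)) × (0.3 - (-1))/(-2 - (-1)) × (0.3 - 0)/(-2 - 0) × (0.3 - 1)/(-2 - 1) = 0.150150
L_2(0.3) = (0.3 - (-3))/(-1 - (-3)) × (0.3 - (-2))/(-1 - (-2)) × (0.3 - 0)/(-1 - 0) × (0.3 - 1)/(-1 - 1) = -0.398475
L_3(0.3) = (0.3 - (-3))/(0 - (-3)) × (0.3 - (-2))/(0 - (-2)) × (0.3 - (-1))/(0 - (-1)) × (0.3 - 1)/(0 - 1) = 1.151150
L_4(0.3) = (0.3 - (-3))/(1 - (-3)) × (0.3 - (-2))/(1 - (-2)) × (0.3 - (-1))/(1 - (-1)) × (0.3 - 0)/(1 - 0) = 0.123337

P(0.3) = 23×L_0(0.3) + (-15)×L_1(0.3) + 23×L_2(0.3) + (-11)×L_3(0.3) + (-1)×L_4(0.3)
P(0.3) = -24.804900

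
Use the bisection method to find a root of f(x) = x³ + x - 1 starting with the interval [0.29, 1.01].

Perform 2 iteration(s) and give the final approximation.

f(x) = x³ + x - 1
Initial interval: [0.29, 1.01]

Iteration 1:
  c_1 = (0.290000 + 1.010000)/2 = 0.650000
  f(c_1) = f(0.650000) = -0.075375
  f(a) × f(c) ≥ 0, new interval: [0.650000, 1.010000]
Iteration 2:
  c_2 = (0.650000 + 1.010000)/2 = 0.830000
  f(c_2) = f(0.830000) = 0.401787
  f(a) × f(c) < 0, new interval: [0.650000, 0.830000]

After 2 iteration(s), the approximation is c_2 = 0.830000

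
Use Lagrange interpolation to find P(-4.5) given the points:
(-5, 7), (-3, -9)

Lagrange interpolation formula:
P(x) = Σ yᵢ × Lᵢ(x)
where Lᵢ(x) = Π_{j≠i} (x - xⱼ)/(xᵢ - xⱼ)

L_0(-4.5) = (-4.5 - (-3))/(-5 - (-3)) = 0.750000
L_1(-4.5) = (-4.5 - (-5))/(-3 - (-5)) = 0.250000

P(-4.5) = 7×L_0(-4.5) + (-9)×L_1(-4.5)
P(-4.5) = 3.000000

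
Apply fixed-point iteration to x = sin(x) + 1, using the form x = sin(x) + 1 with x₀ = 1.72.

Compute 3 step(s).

Equation: x = sin(x) + 1
Fixed-point form: x = sin(x) + 1
x₀ = 1.72

x_1 = g(1.720000) = 1.988890
x_2 = g(1.988890) = 1.913865
x_3 = g(1.913865) = 1.941727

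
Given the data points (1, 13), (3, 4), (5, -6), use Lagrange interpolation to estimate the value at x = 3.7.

Lagrange interpolation formula:
P(x) = Σ yᵢ × Lᵢ(x)
where Lᵢ(x) = Π_{j≠i} (x - xⱼ)/(xᵢ - xⱼ)

L_0(3.7) = (3.7 - 3)/(1 - 3) × (3.7 - 5)/(1 - 5) = -0.113750
L_1(3.7) = (3.7 - 1)/(3 - 1) × (3.7 - 5)/(3 - 5) = 0.877500
L_2(3.7) = (3.7 - 1)/(5 - 1) × (3.7 - 3)/(5 - 3) = 0.236250

P(3.7) = 13×L_0(3.7) + 4×L_1(3.7) + (-6)×L_2(3.7)
P(3.7) = 0.613750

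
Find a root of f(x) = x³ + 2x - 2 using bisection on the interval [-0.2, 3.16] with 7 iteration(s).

f(x) = x³ + 2x - 2
Initial interval: [-0.2, 3.16]

Iteration 1:
  c_1 = (-0.200000 + 3.160000)/2 = 1.480000
  f(c_1) = f(1.480000) = 4.201792
  f(a) × f(c) < 0, new interval: [-0.200000, 1.480000]
Iteration 2:
  c_2 = (-0.200000 + 1.480000)/2 = 0.640000
  f(c_2) = f(0.640000) = -0.457856
  f(a) × f(c) ≥ 0, new interval: [0.640000, 1.480000]
Iteration 3:
  c_3 = (0.640000 + 1.480000)/2 = 1.060000
  f(c_3) = f(1.060000) = 1.311016
  f(a) × f(c) < 0, new interval: [0.640000, 1.060000]
Iteration 4:
  c_4 = (0.640000 + 1.060000)/2 = 0.850000
  f(c_4) = f(0.850000) = 0.314125
  f(a) × f(c) < 0, new interval: [0.640000, 0.850000]
Iteration 5:
  c_5 = (0.640000 + 0.850000)/2 = 0.745000
  f(c_5) = f(0.745000) = -0.096506
  f(a) × f(c) ≥ 0, new interval: [0.745000, 0.850000]
Iteration 6:
  c_6 = (0.745000 + 0.850000)/2 = 0.797500
  f(c_6) = f(0.797500) = 0.102215
  f(a) × f(c) < 0, new interval: [0.745000, 0.797500]
Iteration 7:
  c_7 = (0.745000 + 0.797500)/2 = 0.771250
  f(c_7) = f(0.771250) = 0.001260
  f(a) × f(c) < 0, new interval: [0.745000, 0.771250]

After 7 iteration(s), the approximation is c_7 = 0.771250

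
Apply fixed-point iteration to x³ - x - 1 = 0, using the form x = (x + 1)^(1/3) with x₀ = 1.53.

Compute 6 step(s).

Equation: x³ - x - 1 = 0
Fixed-point form: x = (x + 1)^(1/3)
x₀ = 1.53

x_1 = g(1.530000) = 1.362616
x_2 = g(1.362616) = 1.331878
x_3 = g(1.331878) = 1.326077
x_4 = g(1.326077) = 1.324976
x_5 = g(1.324976) = 1.324767
x_6 = g(1.324767) = 1.324727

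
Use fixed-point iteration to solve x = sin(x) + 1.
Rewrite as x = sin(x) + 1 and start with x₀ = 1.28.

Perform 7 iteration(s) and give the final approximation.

Equation: x = sin(x) + 1
Fixed-point form: x = sin(x) + 1
x₀ = 1.28

x_1 = g(1.280000) = 1.958016
x_2 = g(1.958016) = 1.925963
x_3 = g(1.925963) = 1.937589
x_4 = g(1.937589) = 1.933482
x_5 = g(1.933482) = 1.934947
x_6 = g(1.934947) = 1.934427
x_7 = g(1.934427) = 1.934612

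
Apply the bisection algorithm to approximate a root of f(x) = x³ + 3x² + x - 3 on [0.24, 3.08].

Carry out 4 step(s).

f(x) = x³ + 3x² + x - 3
Initial interval: [0.24, 3.08]

Iteration 1:
  c_1 = (0.240000 + 3.080000)/2 = 1.660000
  f(c_1) = f(1.660000) = 11.501096
  f(a) × f(c) < 0, new interval: [0.240000, 1.660000]
Iteration 2:
  c_2 = (0.240000 + 1.660000)/2 = 0.950000
  f(c_2) = f(0.950000) = 1.514875
  f(a) × f(c) < 0, new interval: [0.240000, 0.950000]
Iteration 3:
  c_3 = (0.240000 + 0.950000)/2 = 0.595000
  f(c_3) = f(0.595000) = -1.132280
  f(a) × f(c) ≥ 0, new interval: [0.595000, 0.950000]
Iteration 4:
  c_4 = (0.595000 + 0.950000)/2 = 0.772500
  f(c_4) = f(0.772500) = 0.023763
  f(a) × f(c) < 0, new interval: [0.595000, 0.772500]

After 4 iteration(s), the approximation is c_4 = 0.772500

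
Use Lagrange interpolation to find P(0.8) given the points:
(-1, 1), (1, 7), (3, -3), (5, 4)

Lagrange interpolation formula:
P(x) = Σ yᵢ × Lᵢ(x)
where Lᵢ(x) = Π_{j≠i} (x - xⱼ)/(xᵢ - xⱼ)

L_0(0.8) = (0.8 - 1)/(-1 - 1) × (0.8 - 3)/(-1 - 3) × (0.8 - 5)/(-1 - 5) = 0.038500
L_1(0.8) = (0.8 - (-1))/(1 - (-1)) × (0.8 - 3)/(1 - 3) × (0.8 - 5)/(1 - 5) = 1.039500
L_2(0.8) = (0.8 - (-1))/(3 - (-1)) × (0.8 - 1)/(3 - 1) × (0.8 - 5)/(3 - 5) = -0.094500
L_3(0.8) = (0.8 - (-1))/(5 - (-1)) × (0.8 - 1)/(5 - 1) × (0.8 - 3)/(5 - 3) = 0.016500

P(0.8) = 1×L_0(0.8) + 7×L_1(0.8) + (-3)×L_2(0.8) + 4×L_3(0.8)
P(0.8) = 7.664500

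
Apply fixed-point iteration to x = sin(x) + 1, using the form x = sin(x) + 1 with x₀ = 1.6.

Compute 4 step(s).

Equation: x = sin(x) + 1
Fixed-point form: x = sin(x) + 1
x₀ = 1.6

x_1 = g(1.600000) = 1.999574
x_2 = g(1.999574) = 1.909475
x_3 = g(1.909475) = 1.943195
x_4 = g(1.943195) = 1.931457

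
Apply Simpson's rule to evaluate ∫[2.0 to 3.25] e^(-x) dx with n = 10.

f(x) = e^(-x)
a = 2.0, b = 3.25, n = 10
h = (b - a)/n = 0.125000

Simpson's rule: (h/3)[f(x₀) + 4f(x₁) + 2f(x₂) + ... + f(xₙ)]

x_0 = 2.0000, f(x_0) = 0.135335, coefficient = 1
x_1 = 2.1250, f(x_1) = 0.119433, coefficient = 4
x_2 = 2.2500, f(x_2) = 0.105399, coefficient = 2
x_3 = 2.3750, f(x_3) = 0.093014, coefficient = 4
x_4 = 2.5000, f(x_4) = 0.082085, coefficient = 2
x_5 = 2.6250, f(x_5) = 0.072440, coefficient = 4
x_6 = 2.7500, f(x_6) = 0.063928, coefficient = 2
x_7 = 2.8750, f(x_7) = 0.056416, coefficient = 4
x_8 = 3.0000, f(x_8) = 0.049787, coefficient = 2
x_9 = 3.1250, f(x_9) = 0.043937, coefficient = 4
x_10 = 3.2500, f(x_10) = 0.038774, coefficient = 1

I ≈ (0.125000/3) × 2.317469 = 0.096561
Exact value: 0.096561
Error: 0.000000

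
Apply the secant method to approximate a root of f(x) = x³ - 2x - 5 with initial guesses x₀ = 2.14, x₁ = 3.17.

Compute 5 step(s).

f(x) = x³ - 2x - 5
x₀ = 2.14, x₁ = 3.17

Secant formula: x_{n+1} = x_n - f(x_n)(x_n - x_{n-1})/(f(x_n) - f(x_{n-1}))

Iteration 1:
  f(2.140000) = 0.520344
  f(3.170000) = 20.515013
  x_2 = 3.170000 - 20.515013×(3.170000 - 2.140000)/(20.515013 - 0.520344)
       = 2.113195
Iteration 2:
  f(3.170000) = 20.515013
  f(2.113195) = 0.210281
  x_3 = 2.113195 - 0.210281×(2.113195 - 3.170000)/(0.210281 - 20.515013)
       = 2.102251
Iteration 3:
  f(2.113195) = 0.210281
  f(2.102251) = 0.086306
  x_4 = 2.102251 - 0.086306×(2.102251 - 2.113195)/(0.086306 - 0.210281)
       = 2.094631
Iteration 4:
  f(2.102251) = 0.086306
  f(2.094631) = 0.000892
  x_5 = 2.094631 - 0.000892×(2.094631 - 2.102251)/(0.000892 - 0.086306)
       = 2.094552
Iteration 5:
  f(2.094631) = 0.000892
  f(2.094552) = 0.000004
  x_6 = 2.094552 - 0.000004×(2.094552 - 2.094631)/(0.000004 - 0.000892)
       = 2.094551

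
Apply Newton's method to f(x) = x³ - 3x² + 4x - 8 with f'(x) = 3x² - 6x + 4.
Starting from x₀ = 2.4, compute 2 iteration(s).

f(x) = x³ - 3x² + 4x - 8
f'(x) = 3x² - 6x + 4
x₀ = 2.4

Newton-Raphson formula: x_{n+1} = x_n - f(x_n)/f'(x_n)

Iteration 1:
  f(2.400000) = -1.856000
  f'(2.400000) = 6.880000
  x_1 = 2.400000 - (-1.856000)/6.880000 = 2.669767
Iteration 2:
  f(2.669767) = 0.325285
  f'(2.669767) = 9.364370
  x_2 = 2.669767 - 0.325285/9.364370 = 2.635031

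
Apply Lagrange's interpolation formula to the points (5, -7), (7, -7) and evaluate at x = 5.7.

Lagrange interpolation formula:
P(x) = Σ yᵢ × Lᵢ(x)
where Lᵢ(x) = Π_{j≠i} (x - xⱼ)/(xᵢ - xⱼ)

L_0(5.7) = (5.7 - 7)/(5 - 7) = 0.650000
L_1(5.7) = (5.7 - 5)/(7 - 5) = 0.350000

P(5.7) = (-7)×L_0(5.7) + (-7)×L_1(5.7)
P(5.7) = -7.000000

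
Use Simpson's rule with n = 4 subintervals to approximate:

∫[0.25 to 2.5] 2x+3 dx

f(x) = 2x+3
a = 0.25, b = 2.5, n = 4
h = (b - a)/n = 0.562500

Simpson's rule: (h/3)[f(x₀) + 4f(x₁) + 2f(x₂) + ... + f(xₙ)]

x_0 = 0.2500, f(x_0) = 3.500000, coefficient = 1
x_1 = 0.8125, f(x_1) = 4.625000, coefficient = 4
x_2 = 1.3750, f(x_2) = 5.750000, coefficient = 2
x_3 = 1.9375, f(x_3) = 6.875000, coefficient = 4
x_4 = 2.5000, f(x_4) = 8.000000, coefficient = 1

I ≈ (0.562500/3) × 69.000000 = 12.937500
Exact value: 12.937500
Error: 0.000000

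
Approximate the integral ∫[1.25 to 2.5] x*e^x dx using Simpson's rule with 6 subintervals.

f(x) = x*e^x
a = 1.25, b = 2.5, n = 6
h = (b - a)/n = 0.208333

Simpson's rule: (h/3)[f(x₀) + 4f(x₁) + 2f(x₂) + ... + f(xₙ)]

x_0 = 1.2500, f(x_0) = 4.362929, coefficient = 1
x_1 = 1.4583, f(x_1) = 6.269067, coefficient = 4
x_2 = 1.6667, f(x_2) = 8.824150, coefficient = 2
x_3 = 1.8750, f(x_3) = 12.226536, coefficient = 4
x_4 = 2.0833, f(x_4) = 16.731656, coefficient = 2
x_5 = 2.2917, f(x_5) = 22.667814, coefficient = 4
x_6 = 2.5000, f(x_6) = 30.456235, coefficient = 1

I ≈ (0.208333/3) × 250.584443 = 17.401697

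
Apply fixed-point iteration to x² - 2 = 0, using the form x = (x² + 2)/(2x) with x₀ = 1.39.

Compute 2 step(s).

Equation: x² - 2 = 0
Fixed-point form: x = (x² + 2)/(2x)
x₀ = 1.39

x_1 = g(1.390000) = 1.414424
x_2 = g(1.414424) = 1.414214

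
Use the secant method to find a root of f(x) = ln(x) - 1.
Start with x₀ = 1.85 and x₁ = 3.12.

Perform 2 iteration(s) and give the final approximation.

f(x) = ln(x) - 1
x₀ = 1.85, x₁ = 3.12

Secant formula: x_{n+1} = x_n - f(x_n)(x_n - x_{n-1})/(f(x_n) - f(x_{n-1}))

Iteration 1:
  f(1.850000) = -0.384814
  f(3.120000) = 0.137833
  x_2 = 3.120000 - 0.137833×(3.120000 - 1.850000)/(0.137833 - (-0.384814))
       = 2.785075
Iteration 2:
  f(3.120000) = 0.137833
  f(2.785075) = 0.024275
  x_3 = 2.785075 - 0.024275×(2.785075 - 3.120000)/(0.024275 - 0.137833)
       = 2.713480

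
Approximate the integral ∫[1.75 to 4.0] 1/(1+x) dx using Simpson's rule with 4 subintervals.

f(x) = 1/(1+x)
a = 1.75, b = 4.0, n = 4
h = (b - a)/n = 0.562500

Simpson's rule: (h/3)[f(x₀) + 4f(x₁) + 2f(x₂) + ... + f(xₙ)]

x_0 = 1.7500, f(x_0) = 0.363636, coefficient = 1
x_1 = 2.3125, f(x_1) = 0.301887, coefficient = 4
x_2 = 2.8750, f(x_2) = 0.258065, coefficient = 2
x_3 = 3.4375, f(x_3) = 0.225352, coefficient = 4
x_4 = 4.0000, f(x_4) = 0.200000, coefficient = 1

I ≈ (0.562500/3) × 3.188721 = 0.597885
Exact value: 0.597837
Error: 0.000048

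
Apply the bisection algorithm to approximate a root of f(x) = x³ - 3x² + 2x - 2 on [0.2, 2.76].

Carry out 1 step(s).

f(x) = x³ - 3x² + 2x - 2
Initial interval: [0.2, 2.76]

Iteration 1:
  c_1 = (0.200000 + 2.760000)/2 = 1.480000
  f(c_1) = f(1.480000) = -2.369408
  f(a) × f(c) ≥ 0, new interval: [1.480000, 2.760000]

After 1 iteration(s), the approximation is c_1 = 1.480000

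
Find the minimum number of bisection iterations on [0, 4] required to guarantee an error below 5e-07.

We need (b-a)/2^n ≤ 5e-07
(4 - 0)/2^n ≤ 5e-07
4/2^n ≤ 5e-07
2^n ≥ 8000000
n ≥ log₂(8000000) = 22.93
n ≥ 23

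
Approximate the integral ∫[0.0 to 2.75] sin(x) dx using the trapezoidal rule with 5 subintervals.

f(x) = sin(x)
a = 0.0, b = 2.75, n = 5
h = (b - a)/n = 0.550000

Trapezoidal rule: (h/2)[f(x₀) + 2f(x₁) + 2f(x₂) + ... + f(xₙ)]

x_0 = 0.0000, f(x_0) = 0.000000, coefficient = 1
x_1 = 0.5500, f(x_1) = 0.522687, coefficient = 2
x_2 = 1.1000, f(x_2) = 0.891207, coefficient = 2
x_3 = 1.6500, f(x_3) = 0.996865, coefficient = 2
x_4 = 2.2000, f(x_4) = 0.808496, coefficient = 2
x_5 = 2.7500, f(x_5) = 0.381661, coefficient = 1

I ≈ (0.550000/2) × 6.820173 = 1.875548
Exact value: 1.924302
Error: 0.048755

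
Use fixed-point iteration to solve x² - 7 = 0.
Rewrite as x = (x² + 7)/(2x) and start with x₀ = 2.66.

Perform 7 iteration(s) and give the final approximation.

Equation: x² - 7 = 0
Fixed-point form: x = (x² + 7)/(2x)
x₀ = 2.66

x_1 = g(2.660000) = 2.645789
x_2 = g(2.645789) = 2.645751
x_3 = g(2.645751) = 2.645751
x_4 = g(2.645751) = 2.645751
x_5 = g(2.645751) = 2.645751
x_6 = g(2.645751) = 2.645751
x_7 = g(2.645751) = 2.645751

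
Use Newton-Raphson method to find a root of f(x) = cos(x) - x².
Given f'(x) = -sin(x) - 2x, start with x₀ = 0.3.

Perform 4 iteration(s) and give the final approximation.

f(x) = cos(x) - x²
f'(x) = -sin(x) - 2x
x₀ = 0.3

Newton-Raphson formula: x_{n+1} = x_n - f(x_n)/f'(x_n)

Iteration 1:
  f(0.300000) = 0.865336
  f'(0.300000) = -0.895520
  x_1 = 0.300000 - 0.865336/(-0.895520) = 1.266295
Iteration 2:
  f(1.266295) = -1.303685
  f'(1.266295) = -3.486586
  x_2 = 1.266295 - (-1.303685)/(-3.486586) = 0.892380
Iteration 3:
  f(0.892380) = -0.168782
  f'(0.892380) = -2.563329
  x_3 = 0.892380 - (-0.168782)/(-2.563329) = 0.826535
Iteration 4:
  f(0.826535) = -0.005733
  f'(0.826535) = -2.388660
  x_4 = 0.826535 - (-0.005733)/(-2.388660) = 0.824136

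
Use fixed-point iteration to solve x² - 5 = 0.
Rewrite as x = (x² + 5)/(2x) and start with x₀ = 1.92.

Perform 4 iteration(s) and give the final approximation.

Equation: x² - 5 = 0
Fixed-point form: x = (x² + 5)/(2x)
x₀ = 1.92

x_1 = g(1.920000) = 2.262083
x_2 = g(2.262083) = 2.236218
x_3 = g(2.236218) = 2.236068
x_4 = g(2.236068) = 2.236068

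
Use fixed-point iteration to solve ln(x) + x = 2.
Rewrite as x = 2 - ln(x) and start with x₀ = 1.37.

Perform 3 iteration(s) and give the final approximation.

Equation: ln(x) + x = 2
Fixed-point form: x = 2 - ln(x)
x₀ = 1.37

x_1 = g(1.370000) = 1.685189
x_2 = g(1.685189) = 1.478122
x_3 = g(1.478122) = 1.609228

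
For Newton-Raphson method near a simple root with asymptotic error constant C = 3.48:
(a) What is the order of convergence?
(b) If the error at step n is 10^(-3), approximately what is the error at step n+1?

(a) Newton-Raphson has quadratic (order 2) convergence near simple roots.
    This means |e_{n+1}| ≈ C|e_n|².

(b) With |e_n| = 10^(-3) and C = 3.48:
    |e_{n+1}| ≈ 3.48 × (10^(-3))² = 3.48 × 10^(-6)

(a) 2 (quadratic); (b) |e_{n+1}| ≈ 3.480e-06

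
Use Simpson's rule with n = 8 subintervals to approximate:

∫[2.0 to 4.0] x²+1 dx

f(x) = x²+1
a = 2.0, b = 4.0, n = 8
h = (b - a)/n = 0.250000

Simpson's rule: (h/3)[f(x₀) + 4f(x₁) + 2f(x₂) + ... + f(xₙ)]

x_0 = 2.0000, f(x_0) = 5.000000, coefficient = 1
x_1 = 2.2500, f(x_1) = 6.062500, coefficient = 4
x_2 = 2.5000, f(x_2) = 7.250000, coefficient = 2
x_3 = 2.7500, f(x_3) = 8.562500, coefficient = 4
x_4 = 3.0000, f(x_4) = 10.000000, coefficient = 2
x_5 = 3.2500, f(x_5) = 11.562500, coefficient = 4
x_6 = 3.5000, f(x_6) = 13.250000, coefficient = 2
x_7 = 3.7500, f(x_7) = 15.062500, coefficient = 4
x_8 = 4.0000, f(x_8) = 17.000000, coefficient = 1

I ≈ (0.250000/3) × 248.000000 = 20.666667
Exact value: 20.666667
Error: 0.000000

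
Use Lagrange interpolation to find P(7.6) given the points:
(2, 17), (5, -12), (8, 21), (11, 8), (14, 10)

Lagrange interpolation formula:
P(x) = Σ yᵢ × Lᵢ(x)
where Lᵢ(x) = Π_{j≠i} (x - xⱼ)/(xᵢ - xⱼ)

L_0(7.6) = (7.6 - 5)/(2 - 5) × (7.6 - 8)/(2 - 8) × (7.6 - 11)/(2 - 11) × (7.6 - 14)/(2 - 14) = -0.011641
L_1(7.6) = (7.6 - 2)/(5 - 2) × (7.6 - 8)/(5 - 8) × (7.6 - 11)/(5 - 11) × (7.6 - 14)/(5 - 14) = 0.100293
L_2(7.6) = (7.6 - 2)/(8 - 2) × (7.6 - 5)/(8 - 5) × (7.6 - 11)/(8 - 11) × (7.6 - 14)/(8 - 14) = 0.977857
L_3(7.6) = (7.6 - 2)/(11 - 2) × (7.6 - 5)/(11 - 5) × (7.6 - 8)/(11 - 8) × (7.6 - 14)/(11 - 14) = -0.076695
L_4(7.6) = (7.6 - 2)/(14 - 2) × (7.6 - 5)/(14 - 5) × (7.6 - 8)/(14 - 8) × (7.6 - 11)/(14 - 11) = 0.010186

P(7.6) = 17×L_0(7.6) + (-12)×L_1(7.6) + 21×L_2(7.6) + 8×L_3(7.6) + 10×L_4(7.6)
P(7.6) = 18.621880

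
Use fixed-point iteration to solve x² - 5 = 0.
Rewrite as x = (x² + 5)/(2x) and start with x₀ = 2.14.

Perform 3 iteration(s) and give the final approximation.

Equation: x² - 5 = 0
Fixed-point form: x = (x² + 5)/(2x)
x₀ = 2.14

x_1 = g(2.140000) = 2.238224
x_2 = g(2.238224) = 2.236069
x_3 = g(2.236069) = 2.236068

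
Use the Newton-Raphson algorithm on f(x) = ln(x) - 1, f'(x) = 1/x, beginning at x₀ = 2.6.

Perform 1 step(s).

f(x) = ln(x) - 1
f'(x) = 1/x
x₀ = 2.6

Newton-Raphson formula: x_{n+1} = x_n - f(x_n)/f'(x_n)

Iteration 1:
  f(2.600000) = -0.044489
  f'(2.600000) = 0.384615
  x_1 = 2.600000 - (-0.044489)/0.384615 = 2.715670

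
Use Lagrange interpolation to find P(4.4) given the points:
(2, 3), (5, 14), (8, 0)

Lagrange interpolation formula:
P(x) = Σ yᵢ × Lᵢ(x)
where Lᵢ(x) = Π_{j≠i} (x - xⱼ)/(xᵢ - xⱼ)

L_0(4.4) = (4.4 - 5)/(2 - 5) × (4.4 - 8)/(2 - 8) = 0.120000
L_1(4.4) = (4.4 - 2)/(5 - 2) × (4.4 - 8)/(5 - 8) = 0.960000
L_2(4.4) = (4.4 - 2)/(8 - 2) × (4.4 - 5)/(8 - 5) = -0.080000

P(4.4) = 3×L_0(4.4) + 14×L_1(4.4) + 0×L_2(4.4)
P(4.4) = 13.800000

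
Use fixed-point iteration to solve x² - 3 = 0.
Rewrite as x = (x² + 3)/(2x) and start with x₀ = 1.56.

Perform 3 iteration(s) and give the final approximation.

Equation: x² - 3 = 0
Fixed-point form: x = (x² + 3)/(2x)
x₀ = 1.56

x_1 = g(1.560000) = 1.741538
x_2 = g(1.741538) = 1.732077
x_3 = g(1.732077) = 1.732051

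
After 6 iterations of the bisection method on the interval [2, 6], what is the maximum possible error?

Bisection error bound: |error| ≤ (b-a)/2^n
|error| ≤ (6 - 2)/2^6 = 4/2^6
|error| ≤ 0.0625000000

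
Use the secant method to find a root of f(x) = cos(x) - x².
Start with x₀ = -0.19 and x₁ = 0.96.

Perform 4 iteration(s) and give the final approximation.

f(x) = cos(x) - x²
x₀ = -0.19, x₁ = 0.96

Secant formula: x_{n+1} = x_n - f(x_n)(x_n - x_{n-1})/(f(x_n) - f(x_{n-1}))

Iteration 1:
  f(-0.190000) = 0.945904
  f(0.960000) = -0.348080
  x_2 = 0.960000 - (-0.348080)×(0.960000 - (-0.190000))/(-0.348080 - 0.945904)
       = 0.650652
Iteration 2:
  f(0.960000) = -0.348080
  f(0.650652) = 0.372342
  x_3 = 0.650652 - 0.372342×(0.650652 - 0.960000)/(0.372342 - (-0.348080))
       = 0.810535
Iteration 3:
  f(0.650652) = 0.372342
  f(0.810535) = 0.032144
  x_4 = 0.810535 - 0.032144×(0.810535 - 0.650652)/(0.032144 - 0.372342)
       = 0.825642
Iteration 4:
  f(0.810535) = 0.032144
  f(0.825642) = -0.003599
  x_5 = 0.825642 - (-0.003599)×(0.825642 - 0.810535)/(-0.003599 - 0.032144)
       = 0.824121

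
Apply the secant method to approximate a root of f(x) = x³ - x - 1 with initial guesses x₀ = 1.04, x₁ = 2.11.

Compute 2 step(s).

f(x) = x³ - x - 1
x₀ = 1.04, x₁ = 2.11

Secant formula: x_{n+1} = x_n - f(x_n)(x_n - x_{n-1})/(f(x_n) - f(x_{n-1}))

Iteration 1:
  f(1.040000) = -0.915136
  f(2.110000) = 6.283931
  x_2 = 2.110000 - 6.283931×(2.110000 - 1.040000)/(6.283931 - (-0.915136))
       = 1.176017
Iteration 2:
  f(2.110000) = 6.283931
  f(1.176017) = -0.549567
  x_3 = 1.176017 - (-0.549567)×(1.176017 - 2.110000)/(-0.549567 - 6.283931)
       = 1.251130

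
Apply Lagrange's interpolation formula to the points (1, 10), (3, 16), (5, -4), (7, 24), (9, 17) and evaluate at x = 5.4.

Lagrange interpolation formula:
P(x) = Σ yᵢ × Lᵢ(x)
where Lᵢ(x) = Π_{j≠i} (x - xⱼ)/(xᵢ - xⱼ)

L_0(5.4) = (5.4 - 3)/(1 - 3) × (5.4 - 5)/(1 - 5) × (5.4 - 7)/(1 - 7) × (5.4 - 9)/(1 - 9) = 0.014400
L_1(5.4) = (5.4 - 1)/(3 - 1) × (5.4 - 5)/(3 - 5) × (5.4 - 7)/(3 - 7) × (5.4 - 9)/(3 - 9) = -0.105600
L_2(5.4) = (5.4 - 1)/(5 - 1) × (5.4 - 3)/(5 - 3) × (5.4 - 7)/(5 - 7) × (5.4 - 9)/(5 - 9) = 0.950400
L_3(5.4) = (5.4 - 1)/(7 - 1) × (5.4 - 3)/(7 - 3) × (5.4 - 5)/(7 - 5) × (5.4 - 9)/(7 - 9) = 0.158400
L_4(5.4) = (5.4 - 1)/(9 - 1) × (5.4 - 3)/(9 - 3) × (5.4 - 5)/(9 - 5) × (5.4 - 7)/(9 - 7) = -0.017600

P(5.4) = 10×L_0(5.4) + 16×L_1(5.4) + (-4)×L_2(5.4) + 24×L_3(5.4) + 17×L_4(5.4)
P(5.4) = -1.844800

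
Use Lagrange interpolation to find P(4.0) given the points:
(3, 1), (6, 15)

Lagrange interpolation formula:
P(x) = Σ yᵢ × Lᵢ(x)
where Lᵢ(x) = Π_{j≠i} (x - xⱼ)/(xᵢ - xⱼ)

L_0(4.0) = (4.0 - 6)/(3 - 6) = 0.666667
L_1(4.0) = (4.0 - 3)/(6 - 3) = 0.333333

P(4.0) = 1×L_0(4.0) + 15×L_1(4.0)
P(4.0) = 5.666667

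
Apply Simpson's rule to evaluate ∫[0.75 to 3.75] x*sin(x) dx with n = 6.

f(x) = x*sin(x)
a = 0.75, b = 3.75, n = 6
h = (b - a)/n = 0.500000

Simpson's rule: (h/3)[f(x₀) + 4f(x₁) + 2f(x₂) + ... + f(xₙ)]

x_0 = 0.7500, f(x_0) = 0.511229, coefficient = 1
x_1 = 1.2500, f(x_1) = 1.186231, coefficient = 4
x_2 = 1.7500, f(x_2) = 1.721975, coefficient = 2
x_3 = 2.2500, f(x_3) = 1.750665, coefficient = 4
x_4 = 2.7500, f(x_4) = 1.049568, coefficient = 2
x_5 = 3.2500, f(x_5) = -0.351634, coefficient = 4
x_6 = 3.7500, f(x_6) = -2.143355, coefficient = 1

I ≈ (0.500000/3) × 14.252006 = 2.375334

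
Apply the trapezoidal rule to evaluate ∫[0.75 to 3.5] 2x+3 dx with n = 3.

f(x) = 2x+3
a = 0.75, b = 3.5, n = 3
h = (b - a)/n = 0.916667

Trapezoidal rule: (h/2)[f(x₀) + 2f(x₁) + 2f(x₂) + ... + f(xₙ)]

x_0 = 0.7500, f(x_0) = 4.500000, coefficient = 1
x_1 = 1.6667, f(x_1) = 6.333333, coefficient = 2
x_2 = 2.5833, f(x_2) = 8.166667, coefficient = 2
x_3 = 3.5000, f(x_3) = 10.000000, coefficient = 1

I ≈ (0.916667/2) × 43.500000 = 19.937500
Exact value: 19.937500
Error: 0.000000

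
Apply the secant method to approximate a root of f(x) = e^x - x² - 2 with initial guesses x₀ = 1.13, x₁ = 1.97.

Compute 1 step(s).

f(x) = e^x - x² - 2
x₀ = 1.13, x₁ = 1.97

Secant formula: x_{n+1} = x_n - f(x_n)(x_n - x_{n-1})/(f(x_n) - f(x_{n-1}))

Iteration 1:
  f(1.130000) = -0.181243
  f(1.970000) = 1.289776
  x_2 = 1.970000 - 1.289776×(1.970000 - 1.130000)/(1.289776 - (-0.181243))
       = 1.233496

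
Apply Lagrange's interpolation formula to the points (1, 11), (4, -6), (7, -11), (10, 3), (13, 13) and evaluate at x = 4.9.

Lagrange interpolation formula:
P(x) = Σ yᵢ × Lᵢ(x)
where Lᵢ(x) = Π_{j≠i} (x - xⱼ)/(xᵢ - xⱼ)

L_0(4.9) = (4.9 - 4)/(1 - 4) × (4.9 - 7)/(1 - 7) × (4.9 - 10)/(1 - 10) × (4.9 - 13)/(1 - 13) = -0.040162
L_1(4.9) = (4.9 - 1)/(4 - 1) × (4.9 - 7)/(4 - 7) × (4.9 - 10)/(4 - 10) × (4.9 - 13)/(4 - 13) = 0.696150
L_2(4.9) = (4.9 - 1)/(7 - 1) × (4.9 - 4)/(7 - 4) × (4.9 - 10)/(7 - 10) × (4.9 - 13)/(7 - 13) = 0.447525
L_3(4.9) = (4.9 - 1)/(10 - 1) × (4.9 - 4)/(10 - 4) × (4.9 - 7)/(10 - 7) × (4.9 - 13)/(10 - 13) = -0.122850
L_4(4.9) = (4.9 - 1)/(13 - 1) × (4.9 - 4)/(13 - 4) × (4.9 - 7)/(13 - 7) × (4.9 - 10)/(13 - 10) = 0.019338

P(4.9) = 11×L_0(4.9) + (-6)×L_1(4.9) + (-11)×L_2(4.9) + 3×L_3(4.9) + 13×L_4(4.9)
P(4.9) = -9.658625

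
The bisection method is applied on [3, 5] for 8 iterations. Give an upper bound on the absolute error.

Bisection error bound: |error| ≤ (b-a)/2^n
|error| ≤ (5 - 3)/2^8 = 2/2^8
|error| ≤ 0.0078125000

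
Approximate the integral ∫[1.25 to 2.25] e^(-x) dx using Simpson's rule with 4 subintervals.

f(x) = e^(-x)
a = 1.25, b = 2.25, n = 4
h = (b - a)/n = 0.250000

Simpson's rule: (h/3)[f(x₀) + 4f(x₁) + 2f(x₂) + ... + f(xₙ)]

x_0 = 1.2500, f(x_0) = 0.286505, coefficient = 1
x_1 = 1.5000, f(x_1) = 0.223130, coefficient = 4
x_2 = 1.7500, f(x_2) = 0.173774, coefficient = 2
x_3 = 2.0000, f(x_3) = 0.135335, coefficient = 4
x_4 = 2.2500, f(x_4) = 0.105399, coefficient = 1

I ≈ (0.250000/3) × 2.173314 = 0.181109
Exact value: 0.181106
Error: 0.000004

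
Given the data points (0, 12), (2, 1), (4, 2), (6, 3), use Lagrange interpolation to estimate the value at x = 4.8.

Lagrange interpolation formula:
P(x) = Σ yᵢ × Lᵢ(x)
where Lᵢ(x) = Π_{j≠i} (x - xⱼ)/(xᵢ - xⱼ)

L_0(4.8) = (4.8 - 2)/(0 - 2) × (4.8 - 4)/(0 - 4) × (4.8 - 6)/(0 - 6) = 0.056000
L_1(4.8) = (4.8 - 0)/(2 - 0) × (4.8 - 4)/(2 - 4) × (4.8 - 6)/(2 - 6) = -0.288000
L_2(4.8) = (4.8 - 0)/(4 - 0) × (4.8 - 2)/(4 - 2) × (4.8 - 6)/(4 - 6) = 1.008000
L_3(4.8) = (4.8 - 0)/(6 - 0) × (4.8 - 2)/(6 - 2) × (4.8 - 4)/(6 - 4) = 0.224000

P(4.8) = 12×L_0(4.8) + 1×L_1(4.8) + 2×L_2(4.8) + 3×L_3(4.8)
P(4.8) = 3.072000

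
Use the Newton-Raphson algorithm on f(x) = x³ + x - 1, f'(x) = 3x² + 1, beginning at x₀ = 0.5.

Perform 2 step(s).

f(x) = x³ + x - 1
f'(x) = 3x² + 1
x₀ = 0.5

Newton-Raphson formula: x_{n+1} = x_n - f(x_n)/f'(x_n)

Iteration 1:
  f(0.500000) = -0.375000
  f'(0.500000) = 1.750000
  x_1 = 0.500000 - (-0.375000)/1.750000 = 0.714286
Iteration 2:
  f(0.714286) = 0.078717
  f'(0.714286) = 2.530612
  x_2 = 0.714286 - 0.078717/2.530612 = 0.683180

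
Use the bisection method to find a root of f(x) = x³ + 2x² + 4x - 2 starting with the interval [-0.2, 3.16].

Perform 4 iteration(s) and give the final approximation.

f(x) = x³ + 2x² + 4x - 2
Initial interval: [-0.2, 3.16]

Iteration 1:
  c_1 = (-0.200000 + 3.160000)/2 = 1.480000
  f(c_1) = f(1.480000) = 11.542592
  f(a) × f(c) < 0, new interval: [-0.200000, 1.480000]
Iteration 2:
  c_2 = (-0.200000 + 1.480000)/2 = 0.640000
  f(c_2) = f(0.640000) = 1.641344
  f(a) × f(c) < 0, new interval: [-0.200000, 0.640000]
Iteration 3:
  c_3 = (-0.200000 + 0.640000)/2 = 0.220000
  f(c_3) = f(0.220000) = -1.012552
  f(a) × f(c) ≥ 0, new interval: [0.220000, 0.640000]
Iteration 4:
  c_4 = (0.220000 + 0.640000)/2 = 0.430000
  f(c_4) = f(0.430000) = 0.169307
  f(a) × f(c) < 0, new interval: [0.220000, 0.430000]

After 4 iteration(s), the approximation is c_4 = 0.430000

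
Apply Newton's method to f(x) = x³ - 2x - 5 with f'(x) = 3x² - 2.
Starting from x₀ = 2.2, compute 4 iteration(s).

f(x) = x³ - 2x - 5
f'(x) = 3x² - 2
x₀ = 2.2

Newton-Raphson formula: x_{n+1} = x_n - f(x_n)/f'(x_n)

Iteration 1:
  f(2.200000) = 1.248000
  f'(2.200000) = 12.520000
  x_1 = 2.200000 - 1.248000/12.520000 = 2.100319
Iteration 2:
  f(2.100319) = 0.064589
  f'(2.100319) = 11.234026
  x_2 = 2.100319 - 0.064589/11.234026 = 2.094570
Iteration 3:
  f(2.094570) = 0.000208
  f'(2.094570) = 11.161672
  x_3 = 2.094570 - 0.000208/11.161672 = 2.094551
Iteration 4:
  f(2.094551) = 0.000000
  f'(2.094551) = 11.161438
  x_4 = 2.094551 - 0.000000/11.161438 = 2.094551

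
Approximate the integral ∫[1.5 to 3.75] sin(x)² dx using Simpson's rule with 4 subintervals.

f(x) = sin(x)²
a = 1.5, b = 3.75, n = 4
h = (b - a)/n = 0.562500

Simpson's rule: (h/3)[f(x₀) + 4f(x₁) + 2f(x₂) + ... + f(xₙ)]

x_0 = 1.5000, f(x_0) = 0.994996, coefficient = 1
x_1 = 2.0625, f(x_1) = 0.777095, coefficient = 4
x_2 = 2.6250, f(x_2) = 0.243957, coefficient = 2
x_3 = 3.1875, f(x_3) = 0.002106, coefficient = 4
x_4 = 3.7500, f(x_4) = 0.326682, coefficient = 1

I ≈ (0.562500/3) × 4.926396 = 0.923699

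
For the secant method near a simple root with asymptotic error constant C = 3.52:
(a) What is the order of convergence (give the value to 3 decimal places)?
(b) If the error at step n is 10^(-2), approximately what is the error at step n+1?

(a) Secant method has superlinear convergence with order φ = (1+√5)/2 ≈ 1.618.
    This means |e_{n+1}| ≈ C|e_n|^1.618.

(b) With |e_n| = 10^(-2) and C = 3.52:
    |e_{n+1}| ≈ 3.52 × (10^(-2))^1.618 = 3.52 × 10^(-3.24)

(a) ≈ 1.618 (golden ratio); (b) |e_{n+1}| ≈ 2.044e-03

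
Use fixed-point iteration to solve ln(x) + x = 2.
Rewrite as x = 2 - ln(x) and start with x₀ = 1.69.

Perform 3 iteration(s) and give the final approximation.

Equation: ln(x) + x = 2
Fixed-point form: x = 2 - ln(x)
x₀ = 1.69

x_1 = g(1.690000) = 1.475271
x_2 = g(1.475271) = 1.611158
x_3 = g(1.611158) = 1.523047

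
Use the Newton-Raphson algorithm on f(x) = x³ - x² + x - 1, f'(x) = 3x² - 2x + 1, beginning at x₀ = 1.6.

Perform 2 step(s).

f(x) = x³ - x² + x - 1
f'(x) = 3x² - 2x + 1
x₀ = 1.6

Newton-Raphson formula: x_{n+1} = x_n - f(x_n)/f'(x_n)

Iteration 1:
  f(1.600000) = 2.136000
  f'(1.600000) = 5.480000
  x_1 = 1.600000 - 2.136000/5.480000 = 1.210219
Iteration 2:
  f(1.210219) = 0.518112
  f'(1.210219) = 2.973452
  x_2 = 1.210219 - 0.518112/2.973452 = 1.035973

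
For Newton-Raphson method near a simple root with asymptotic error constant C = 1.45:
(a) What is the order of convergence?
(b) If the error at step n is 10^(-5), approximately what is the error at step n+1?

(a) Newton-Raphson has quadratic (order 2) convergence near simple roots.
    This means |e_{n+1}| ≈ C|e_n|².

(b) With |e_n| = 10^(-5) and C = 1.45:
    |e_{n+1}| ≈ 1.45 × (10^(-5))² = 1.45 × 10^(-10)

(a) 2 (quadratic); (b) |e_{n+1}| ≈ 1.450e-10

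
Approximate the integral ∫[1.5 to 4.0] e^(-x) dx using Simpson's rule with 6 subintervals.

f(x) = e^(-x)
a = 1.5, b = 4.0, n = 6
h = (b - a)/n = 0.416667

Simpson's rule: (h/3)[f(x₀) + 4f(x₁) + 2f(x₂) + ... + f(xₙ)]

x_0 = 1.5000, f(x_0) = 0.223130, coefficient = 1
x_1 = 1.9167, f(x_1) = 0.147096, coefficient = 4
x_2 = 2.3333, f(x_2) = 0.096972, coefficient = 2
x_3 = 2.7500, f(x_3) = 0.063928, coefficient = 4
x_4 = 3.1667, f(x_4) = 0.042144, coefficient = 2
x_5 = 3.5833, f(x_5) = 0.027783, coefficient = 4
x_6 = 4.0000, f(x_6) = 0.018316, coefficient = 1

I ≈ (0.416667/3) × 1.474906 = 0.204848
Exact value: 0.204815
Error: 0.000034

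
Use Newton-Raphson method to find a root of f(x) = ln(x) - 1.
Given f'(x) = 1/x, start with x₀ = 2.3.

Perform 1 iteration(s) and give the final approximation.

f(x) = ln(x) - 1
f'(x) = 1/x
x₀ = 2.3

Newton-Raphson formula: x_{n+1} = x_n - f(x_n)/f'(x_n)

Iteration 1:
  f(2.300000) = -0.167091
  f'(2.300000) = 0.434783
  x_1 = 2.300000 - (-0.167091)/0.434783 = 2.684309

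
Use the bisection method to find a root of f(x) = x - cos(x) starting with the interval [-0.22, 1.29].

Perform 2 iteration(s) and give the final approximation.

f(x) = x - cos(x)
Initial interval: [-0.22, 1.29]

Iteration 1:
  c_1 = (-0.220000 + 1.290000)/2 = 0.535000
  f(c_1) = f(0.535000) = -0.325269
  f(a) × f(c) ≥ 0, new interval: [0.535000, 1.290000]
Iteration 2:
  c_2 = (0.535000 + 1.290000)/2 = 0.912500
  f(c_2) = f(0.912500) = 0.300730
  f(a) × f(c) < 0, new interval: [0.535000, 0.912500]

After 2 iteration(s), the approximation is c_2 = 0.912500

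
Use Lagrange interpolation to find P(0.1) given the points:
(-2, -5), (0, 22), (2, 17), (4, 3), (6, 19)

Lagrange interpolation formula:
P(x) = Σ yᵢ × Lᵢ(x)
where Lᵢ(x) = Π_{j≠i} (x - xⱼ)/(xᵢ - xⱼ)

L_0(0.1) = (0.1 - 0)/(-2 - 0) × (0.1 - 2)/(-2 - 2) × (0.1 - 4)/(-2 - 4) × (0.1 - 6)/(-2 - 6) = -0.011385
L_1(0.1) = (0.1 - (-2))/(0 - (-2)) × (0.1 - 2)/(0 - 2) × (0.1 - 4)/(0 - 4) × (0.1 - 6)/(0 - 6) = 0.956353
L_2(0.1) = (0.1 - (-2))/(2 - (-2)) × (0.1 - 0)/(2 - 0) × (0.1 - 4)/(2 - 4) × (0.1 - 6)/(2 - 6) = 0.075502
L_3(0.1) = (0.1 - (-2))/(4 - (-2)) × (0.1 - 0)/(4 - 0) × (0.1 - 2)/(4 - 2) × (0.1 - 6)/(4 - 6) = -0.024522
L_4(0.1) = (0.1 - (-2))/(6 - (-2)) × (0.1 - 0)/(6 - 0) × (0.1 - 2)/(6 - 2) × (0.1 - 4)/(6 - 4) = 0.004052

P(0.1) = (-5)×L_0(0.1) + 22×L_1(0.1) + 17×L_2(0.1) + 3×L_3(0.1) + 19×L_4(0.1)
P(0.1) = 22.383650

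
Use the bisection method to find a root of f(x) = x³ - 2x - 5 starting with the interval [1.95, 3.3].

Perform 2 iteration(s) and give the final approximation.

f(x) = x³ - 2x - 5
Initial interval: [1.95, 3.3]

Iteration 1:
  c_1 = (1.950000 + 3.300000)/2 = 2.625000
  f(c_1) = f(2.625000) = 7.837891
  f(a) × f(c) < 0, new interval: [1.950000, 2.625000]
Iteration 2:
  c_2 = (1.950000 + 2.625000)/2 = 2.287500
  f(c_2) = f(2.287500) = 2.394701
  f(a) × f(c) < 0, new interval: [1.950000, 2.287500]

After 2 iteration(s), the approximation is c_2 = 2.287500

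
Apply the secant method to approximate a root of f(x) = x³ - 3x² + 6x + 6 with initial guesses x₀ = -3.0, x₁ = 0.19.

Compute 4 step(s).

f(x) = x³ - 3x² + 6x + 6
x₀ = -3.0, x₁ = 0.19

Secant formula: x_{n+1} = x_n - f(x_n)(x_n - x_{n-1})/(f(x_n) - f(x_{n-1}))

Iteration 1:
  f(-3.000000) = -66.000000
  f(0.190000) = 7.038559
  x_2 = 0.190000 - 7.038559×(0.190000 - (-3.000000))/(7.038559 - (-66.000000))
       = -0.117413
Iteration 2:
  f(0.190000) = 7.038559
  f(-0.117413) = 5.252546
  x_3 = -0.117413 - 5.252546×(-0.117413 - 0.190000)/(5.252546 - 7.038559)
       = -1.021494
Iteration 3:
  f(-0.117413) = 5.252546
  f(-1.021494) = -4.325195
  x_4 = -1.021494 - (-4.325195)×(-1.021494 - (-0.117413))/(-4.325195 - 5.252546)
       = -0.613222
Iteration 4:
  f(-1.021494) = -4.325195
  f(-0.613222) = 0.961950
  x_5 = -0.613222 - 0.961950×(-0.613222 - (-1.021494))/(0.961950 - (-4.325195))
       = -0.687503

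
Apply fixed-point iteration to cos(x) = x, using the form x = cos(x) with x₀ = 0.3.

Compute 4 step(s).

Equation: cos(x) = x
Fixed-point form: x = cos(x)
x₀ = 0.3

x_1 = g(0.300000) = 0.955336
x_2 = g(0.955336) = 0.577334
x_3 = g(0.577334) = 0.837921
x_4 = g(0.837921) = 0.669010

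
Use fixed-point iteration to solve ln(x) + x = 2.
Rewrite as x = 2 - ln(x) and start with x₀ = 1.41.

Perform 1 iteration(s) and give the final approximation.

Equation: ln(x) + x = 2
Fixed-point form: x = 2 - ln(x)
x₀ = 1.41

x_1 = g(1.410000) = 1.656410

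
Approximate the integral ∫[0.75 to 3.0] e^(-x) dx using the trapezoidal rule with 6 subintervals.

f(x) = e^(-x)
a = 0.75, b = 3.0, n = 6
h = (b - a)/n = 0.375000

Trapezoidal rule: (h/2)[f(x₀) + 2f(x₁) + 2f(x₂) + ... + f(xₙ)]

x_0 = 0.7500, f(x_0) = 0.472367, coefficient = 1
x_1 = 1.1250, f(x_1) = 0.324652, coefficient = 2
x_2 = 1.5000, f(x_2) = 0.223130, coefficient = 2
x_3 = 1.8750, f(x_3) = 0.153355, coefficient = 2
x_4 = 2.2500, f(x_4) = 0.105399, coefficient = 2
x_5 = 2.6250, f(x_5) = 0.072440, coefficient = 2
x_6 = 3.0000, f(x_6) = 0.049787, coefficient = 1

I ≈ (0.375000/2) × 2.280107 = 0.427520
Exact value: 0.422579
Error: 0.004941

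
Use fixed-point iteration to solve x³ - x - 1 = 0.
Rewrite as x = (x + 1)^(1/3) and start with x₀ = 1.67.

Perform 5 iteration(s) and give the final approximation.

Equation: x³ - x - 1 = 0
Fixed-point form: x = (x + 1)^(1/3)
x₀ = 1.67

x_1 = g(1.670000) = 1.387300
x_2 = g(1.387300) = 1.336500
x_3 = g(1.336500) = 1.326952
x_4 = g(1.326952) = 1.325142
x_5 = g(1.325142) = 1.324799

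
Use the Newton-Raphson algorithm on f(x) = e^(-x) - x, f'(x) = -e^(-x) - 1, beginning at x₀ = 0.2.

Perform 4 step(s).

f(x) = e^(-x) - x
f'(x) = -e^(-x) - 1
x₀ = 0.2

Newton-Raphson formula: x_{n+1} = x_n - f(x_n)/f'(x_n)

Iteration 1:
  f(0.200000) = 0.618731
  f'(0.200000) = -1.818731
  x_1 = 0.200000 - 0.618731/(-1.818731) = 0.540199
Iteration 2:
  f(0.540199) = 0.042433
  f'(0.540199) = -1.582632
  x_2 = 0.540199 - 0.042433/(-1.582632) = 0.567011
Iteration 3:
  f(0.567011) = 0.000208
  f'(0.567011) = -1.567218
  x_3 = 0.567011 - 0.000208/(-1.567218) = 0.567143
Iteration 4:
  f(0.567143) = 0.000000
  f'(0.567143) = -1.567143
  x_4 = 0.567143 - 0.000000/(-1.567143) = 0.567143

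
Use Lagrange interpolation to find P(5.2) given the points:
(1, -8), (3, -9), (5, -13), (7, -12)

Lagrange interpolation formula:
P(x) = Σ yᵢ × Lᵢ(x)
where Lᵢ(x) = Π_{j≠i} (x - xⱼ)/(xᵢ - xⱼ)

L_0(5.2) = (5.2 - 3)/(1 - 3) × (5.2 - 5)/(1 - 5) × (5.2 - 7)/(1 - 7) = 0.016500
L_1(5.2) = (5.2 - 1)/(3 - 1) × (5.2 - 5)/(3 - 5) × (5.2 - 7)/(3 - 7) = -0.094500
L_2(5.2) = (5.2 - 1)/(5 - 1) × (5.2 - 3)/(5 - 3) × (5.2 - 7)/(5 - 7) = 1.039500
L_3(5.2) = (5.2 - 1)/(7 - 1) × (5.2 - 3)/(7 - 3) × (5.2 - 5)/(7 - 5) = 0.038500

P(5.2) = (-8)×L_0(5.2) + (-9)×L_1(5.2) + (-13)×L_2(5.2) + (-12)×L_3(5.2)
P(5.2) = -13.257000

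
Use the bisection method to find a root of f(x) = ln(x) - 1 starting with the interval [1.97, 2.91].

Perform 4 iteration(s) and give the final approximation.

f(x) = ln(x) - 1
Initial interval: [1.97, 2.91]

Iteration 1:
  c_1 = (1.970000 + 2.910000)/2 = 2.440000
  f(c_1) = f(2.440000) = -0.108002
  f(a) × f(c) ≥ 0, new interval: [2.440000, 2.910000]
Iteration 2:
  c_2 = (2.440000 + 2.910000)/2 = 2.675000
  f(c_2) = f(2.675000) = -0.016051
  f(a) × f(c) ≥ 0, new interval: [2.675000, 2.910000]
Iteration 3:
  c_3 = (2.675000 + 2.910000)/2 = 2.792500
  f(c_3) = f(2.792500) = 0.026937
  f(a) × f(c) < 0, new interval: [2.675000, 2.792500]
Iteration 4:
  c_4 = (2.675000 + 2.792500)/2 = 2.733750
  f(c_4) = f(2.733750) = 0.005674
  f(a) × f(c) < 0, new interval: [2.675000, 2.733750]

After 4 iteration(s), the approximation is c_4 = 2.733750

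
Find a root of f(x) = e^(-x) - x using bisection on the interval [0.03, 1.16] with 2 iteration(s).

f(x) = e^(-x) - x
Initial interval: [0.03, 1.16]

Iteration 1:
  c_1 = (0.030000 + 1.160000)/2 = 0.595000
  f(c_1) = f(0.595000) = -0.043437
  f(a) × f(c) < 0, new interval: [0.030000, 0.595000]
Iteration 2:
  c_2 = (0.030000 + 0.595000)/2 = 0.312500
  f(c_2) = f(0.312500) = 0.419116
  f(a) × f(c) ≥ 0, new interval: [0.312500, 0.595000]

After 2 iteration(s), the approximation is c_2 = 0.312500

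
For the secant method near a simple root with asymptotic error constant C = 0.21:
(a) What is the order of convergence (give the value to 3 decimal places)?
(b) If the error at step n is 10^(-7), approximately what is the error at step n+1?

(a) Secant method has superlinear convergence with order φ = (1+√5)/2 ≈ 1.618.
    This means |e_{n+1}| ≈ C|e_n|^1.618.

(b) With |e_n| = 10^(-7) and C = 0.21:
    |e_{n+1}| ≈ 0.21 × (10^(-7))^1.618 = 0.21 × 10^(-11.33)

(a) ≈ 1.618 (golden ratio); (b) |e_{n+1}| ≈ 9.908e-13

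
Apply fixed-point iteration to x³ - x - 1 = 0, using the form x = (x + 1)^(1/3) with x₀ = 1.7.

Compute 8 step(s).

Equation: x³ - x - 1 = 0
Fixed-point form: x = (x + 1)^(1/3)
x₀ = 1.7

x_1 = g(1.700000) = 1.392477
x_2 = g(1.392477) = 1.337465
x_3 = g(1.337465) = 1.327135
x_4 = g(1.327135) = 1.325177
x_5 = g(1.325177) = 1.324805
x_6 = g(1.324805) = 1.324735
x_7 = g(1.324735) = 1.324721
x_8 = g(1.324721) = 1.324719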